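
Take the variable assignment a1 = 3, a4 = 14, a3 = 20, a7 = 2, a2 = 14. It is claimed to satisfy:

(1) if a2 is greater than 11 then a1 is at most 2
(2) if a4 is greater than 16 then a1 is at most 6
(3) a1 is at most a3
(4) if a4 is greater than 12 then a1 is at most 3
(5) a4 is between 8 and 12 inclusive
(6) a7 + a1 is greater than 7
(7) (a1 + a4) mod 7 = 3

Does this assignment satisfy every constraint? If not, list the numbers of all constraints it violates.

(1) a2 = 14 > 11, so we need a1 ≤ 2; but a1 = 3 > 2 — violated.
(2) a4 = 14, not > 16; antecedent false, conditional vacuously true — satisfied.
(3) a1 = 3, a3 = 20; 3 ≤ 20 — satisfied.
(4) a4 = 14 > 12, so we need a1 ≤ 3; a1 = 3 ≤ 3 — satisfied.
(5) a4 = 14 is outside [8, 12] — violated.
(6) a7 + a1 = 2 + 3 = 5; 5 ≤ 7, bound 7 not met — violated.
(7) a1 + a4 = 17; 17 mod 7 = 3 — satisfied.

Constraints 1, 5, and 6 are violated.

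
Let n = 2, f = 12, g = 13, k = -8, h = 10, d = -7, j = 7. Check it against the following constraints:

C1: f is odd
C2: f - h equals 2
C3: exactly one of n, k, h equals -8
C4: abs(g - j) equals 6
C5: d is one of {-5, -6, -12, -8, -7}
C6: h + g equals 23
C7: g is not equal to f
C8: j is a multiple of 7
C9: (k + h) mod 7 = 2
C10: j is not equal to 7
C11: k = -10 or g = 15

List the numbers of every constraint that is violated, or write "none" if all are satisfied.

Constraints 1, 10, and 11 do not hold.

C1: f = 12 is even — fails.
C2: f - h = 12 - 10 = 2 — holds.
C3: n=2, k=-8, h=10; 1 of them equals -8 — holds.
C4: abs(13 - 7) = 6 — holds.
C5: d = -7 is in {-5, -6, -12, -8, -7} — holds.
C6: h + g = 10 + 13 = 23 — holds.
C7: g = 13, f = 12; distinct — holds.
C8: 7 / 7 = 1, so 7 divides 7 — holds.
C9: k + h = 2; 2 mod 7 = 2 — holds.
C10: j = 7, but 7 is required to differ — fails.
C11: k = -8 ≠ -10 and g = 13 ≠ 15; both disjuncts false — fails.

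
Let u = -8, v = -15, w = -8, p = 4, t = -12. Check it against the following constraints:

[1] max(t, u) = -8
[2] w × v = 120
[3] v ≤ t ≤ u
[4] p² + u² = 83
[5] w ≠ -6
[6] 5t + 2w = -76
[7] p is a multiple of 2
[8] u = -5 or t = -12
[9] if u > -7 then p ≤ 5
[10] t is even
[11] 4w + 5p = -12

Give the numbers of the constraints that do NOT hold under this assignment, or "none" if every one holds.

[1] max(-12, -8) = -8 — OK.
[2] w × v = -8 × (-15) = 120 — OK.
[3] values -15 ≤ -12 ≤ -8 — OK.
[4] p² + u² = 4² + (-8)² = 16 + 64 = 80, not 83 — violated.
[5] w = -8, and -8 ≠ -6 — OK.
[6] 5t + 2w = 5(-12) + 2(-8) = -76 — OK.
[7] 4 / 2 = 2, so 2 divides 4 — OK.
[8] u = -8 ≠ -5, but t = -12 = -12 (second disjunct) — OK.
[9] u = -8, not > -7; antecedent false, conditional vacuously true — OK.
[10] t = -12 is even — OK.
[11] 4w + 5p = 4(-8) + 5(4) = -12 — OK.

Constraint 4 does not hold.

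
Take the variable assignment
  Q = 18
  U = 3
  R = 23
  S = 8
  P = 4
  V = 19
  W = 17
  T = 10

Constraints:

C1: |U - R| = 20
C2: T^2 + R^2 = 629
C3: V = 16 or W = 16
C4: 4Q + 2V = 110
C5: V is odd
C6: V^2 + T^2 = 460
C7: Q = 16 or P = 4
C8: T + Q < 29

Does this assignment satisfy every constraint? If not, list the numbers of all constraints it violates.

C1: |3 - 23| = 20  ✓
C2: T^2 + R^2 = 10^2 + 23^2 = 100 + 529 = 629  ✓
C3: V = 19 ≠ 16 and W = 17 ≠ 16; both disjuncts false  ✗
C4: 4Q + 2V = 4(18) + 2(19) = 110  ✓
C5: V = 19 is odd  ✓
C6: V^2 + T^2 = 19^2 + 10^2 = 361 + 100 = 461, not 460  ✗
C7: Q = 18 ≠ 16, but P = 4 = 4 (second disjunct)  ✓
C8: T + Q = 10 + 18 = 28; 28 < 29  ✓

No — constraints 3, 6 are not satisfied.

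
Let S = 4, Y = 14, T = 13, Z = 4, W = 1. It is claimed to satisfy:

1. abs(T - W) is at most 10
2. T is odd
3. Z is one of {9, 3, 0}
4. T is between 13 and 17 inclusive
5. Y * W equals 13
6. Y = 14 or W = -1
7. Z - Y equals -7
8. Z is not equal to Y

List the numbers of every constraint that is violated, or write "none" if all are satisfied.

Constraints 1, 3, 5, 7 do not hold.

1. abs(13 - 1) = 12; 12 > 10, exceeds bound 10 — does not hold.
2. T = 13 is odd — holds.
3. Z = 4 is not in {9, 3, 0} — does not hold.
4. T = 13 lies in [13, 17] — holds.
5. Y * W = 14 * 1 = 14, not 13 — does not hold.
6. Y = 14 = 14 (first disjunct) — holds.
7. Z - Y = 4 - 14 = -10, not -7 — does not hold.
8. Z = 4, Y = 14; distinct — holds.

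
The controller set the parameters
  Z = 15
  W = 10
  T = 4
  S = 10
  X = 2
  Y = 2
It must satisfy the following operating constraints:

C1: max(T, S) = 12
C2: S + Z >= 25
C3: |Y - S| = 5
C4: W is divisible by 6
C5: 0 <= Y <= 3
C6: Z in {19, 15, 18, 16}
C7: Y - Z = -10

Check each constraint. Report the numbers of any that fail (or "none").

C1: max(4, 10) = 10, not 12 — does not hold.
C2: S + Z = 10 + 15 = 25; 25 ≥ 25 — holds.
C3: |2 - 10| = 8, not 5 — does not hold.
C4: 10 = 6*1 + 4, so 6 does not divide 10 — does not hold.
C5: Y = 2 lies in [0, 3] — holds.
C6: Z = 15 is in {19, 15, 18, 16} — holds.
C7: Y - Z = 2 - 15 = -13, not -10 — does not hold.

Violated: 1, 3, 4, 7.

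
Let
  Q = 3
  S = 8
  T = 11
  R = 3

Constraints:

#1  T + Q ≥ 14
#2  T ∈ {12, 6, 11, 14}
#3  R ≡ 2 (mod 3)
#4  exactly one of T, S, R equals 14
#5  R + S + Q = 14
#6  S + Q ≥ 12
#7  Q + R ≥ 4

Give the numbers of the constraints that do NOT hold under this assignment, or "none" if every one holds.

The assignment fails constraints 3, 4, 6.

#1 T + Q = 11 + 3 = 14; 14 ≥ 14  ✔
#2 T = 11 is in {12, 6, 11, 14}  ✔
#3 3 mod 3 = 0, not 2  ✘
#4 T=11, S=8, R=3; 0 of them equal 14, not exactly one  ✘
#5 R + S + Q = 3 + 8 + 3 = 14  ✔
#6 S + Q = 8 + 3 = 11; 11 < 12, bound 12 not met  ✘
#7 Q + R = 3 + 3 = 6; 6 ≥ 4  ✔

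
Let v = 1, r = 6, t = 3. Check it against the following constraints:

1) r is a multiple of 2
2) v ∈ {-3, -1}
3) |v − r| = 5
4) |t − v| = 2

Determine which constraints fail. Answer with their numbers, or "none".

1) 6 / 2 = 3, so 2 divides 6 — satisfied.
2) v = 1 is not in {-3, -1} — violated.
3) |1 − 6| = 5 — satisfied.
4) |3 − 1| = 2 — satisfied.

Constraint 2 is violated.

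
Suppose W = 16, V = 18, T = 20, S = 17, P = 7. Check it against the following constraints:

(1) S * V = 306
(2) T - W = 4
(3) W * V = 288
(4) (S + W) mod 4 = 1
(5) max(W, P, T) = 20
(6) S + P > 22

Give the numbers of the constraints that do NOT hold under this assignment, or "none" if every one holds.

All constraints are satisfied.

(1) S * V = 17 * 18 = 306  yes
(2) T - W = 20 - 16 = 4  yes
(3) W * V = 16 * 18 = 288  yes
(4) S + W = 33; 33 mod 4 = 1  yes
(5) max(16, 7, 20) = 20  yes
(6) S + P = 17 + 7 = 24; 24 > 22  yes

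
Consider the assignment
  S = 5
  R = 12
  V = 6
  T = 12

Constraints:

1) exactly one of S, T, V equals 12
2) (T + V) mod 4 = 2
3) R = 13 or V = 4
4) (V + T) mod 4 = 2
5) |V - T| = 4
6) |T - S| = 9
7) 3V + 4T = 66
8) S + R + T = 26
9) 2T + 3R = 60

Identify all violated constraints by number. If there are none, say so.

1) S=5, T=12, V=6; 1 of them equals 12 — OK.
2) T + V = 18; 18 mod 4 = 2 — OK.
3) R = 12 ≠ 13 and V = 6 ≠ 4; both disjuncts false — violated.
4) V + T = 18; 18 mod 4 = 2 — OK.
5) |6 - 12| = 6, not 4 — violated.
6) |12 - 5| = 7, not 9 — violated.
7) 3V + 4T = 3(6) + 4(12) = 66 — OK.
8) S + R + T = 5 + 12 + 12 = 29, not 26 — violated.
9) 2T + 3R = 2(12) + 3(12) = 60 — OK.

No — constraints 3, 5, 6, and 8 are not satisfied.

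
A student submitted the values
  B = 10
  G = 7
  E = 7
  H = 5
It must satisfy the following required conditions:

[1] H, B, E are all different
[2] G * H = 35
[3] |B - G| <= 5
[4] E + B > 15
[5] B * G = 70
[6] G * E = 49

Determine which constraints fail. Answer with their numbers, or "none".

[1] values 5, 10, 7 are pairwise distinct — satisfied.
[2] G * H = 7 * 5 = 35 — satisfied.
[3] |10 - 7| = 3; 3 ≤ 5 — satisfied.
[4] E + B = 7 + 10 = 17; 17 > 15 — satisfied.
[5] B * G = 10 * 7 = 70 — satisfied.
[6] G * E = 7 * 7 = 49 — satisfied.

None — every constraint holds.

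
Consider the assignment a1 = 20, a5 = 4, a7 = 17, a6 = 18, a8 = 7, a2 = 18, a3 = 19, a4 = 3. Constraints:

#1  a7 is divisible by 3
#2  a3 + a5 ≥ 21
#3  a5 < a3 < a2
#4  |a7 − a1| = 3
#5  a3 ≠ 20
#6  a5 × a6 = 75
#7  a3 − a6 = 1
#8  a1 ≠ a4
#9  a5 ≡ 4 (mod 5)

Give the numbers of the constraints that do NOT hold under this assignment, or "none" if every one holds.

#1 17 = 3×5 + 2, so 3 does not divide 17 — violated.
#2 a3 + a5 = 19 + 4 = 23; 23 ≥ 21 — satisfied.
#3 values 4, 19, 18; a3 = 19 is not < a2 = 18 — violated.
#4 |17 − 20| = 3 — satisfied.
#5 a3 = 19, and 19 ≠ 20 — satisfied.
#6 a5 × a6 = 4 × 18 = 72, not 75 — violated.
#7 a3 − a6 = 19 − 18 = 1 — satisfied.
#8 a1 = 20, a4 = 3; distinct — satisfied.
#9 4 mod 5 = 4 — satisfied.

Violated: 1, 3, 6.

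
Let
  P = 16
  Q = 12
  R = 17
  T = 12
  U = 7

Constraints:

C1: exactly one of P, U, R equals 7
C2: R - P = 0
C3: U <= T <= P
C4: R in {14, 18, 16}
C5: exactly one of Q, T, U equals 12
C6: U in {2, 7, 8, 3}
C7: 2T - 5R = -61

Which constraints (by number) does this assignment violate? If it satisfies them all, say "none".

C1: P=16, U=7, R=17; 1 of them equals 7 — OK.
C2: R - P = 17 - 16 = 1, not 0 — violated.
C3: values 7 <= 12 <= 16 — OK.
C4: R = 17 is not in {14, 18, 16} — violated.
C5: Q=12, T=12, U=7; 2 of them equal 12, not exactly one — violated.
C6: U = 7 is in {2, 7, 8, 3} — OK.
C7: 2T - 5R = 2(12) - 5(17) = -61 — OK.

The assignment fails constraints 2, 4, 5.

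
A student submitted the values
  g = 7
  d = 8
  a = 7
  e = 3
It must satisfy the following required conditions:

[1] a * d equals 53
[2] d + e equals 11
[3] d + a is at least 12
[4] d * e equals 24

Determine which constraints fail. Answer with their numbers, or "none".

Constraint 1 does not hold.

[1] a * d = 7 * 8 = 56, not 53 — violated.
[2] d + e = 8 + 3 = 11 — OK.
[3] d + a = 8 + 7 = 15; 15 ≥ 12 — OK.
[4] d * e = 8 * 3 = 24 — OK.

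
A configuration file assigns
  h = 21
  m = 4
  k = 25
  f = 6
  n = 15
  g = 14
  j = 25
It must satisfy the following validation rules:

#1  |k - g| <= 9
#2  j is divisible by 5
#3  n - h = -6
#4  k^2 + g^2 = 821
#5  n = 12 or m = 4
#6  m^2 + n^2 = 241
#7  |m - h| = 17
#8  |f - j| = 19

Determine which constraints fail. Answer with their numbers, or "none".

Constraint 1 does not hold.

#1 |25 - 14| = 11; 11 > 9, exceeds bound 9 — fails.
#2 25 / 5 = 5, so 5 divides 25 — holds.
#3 n - h = 15 - 21 = -6 — holds.
#4 k^2 + g^2 = 25^2 + 14^2 = 625 + 196 = 821 — holds.
#5 n = 15 ≠ 12, but m = 4 = 4 (second disjunct) — holds.
#6 m^2 + n^2 = 4^2 + 15^2 = 16 + 225 = 241 — holds.
#7 |4 - 21| = 17 — holds.
#8 |6 - 25| = 19 — holds.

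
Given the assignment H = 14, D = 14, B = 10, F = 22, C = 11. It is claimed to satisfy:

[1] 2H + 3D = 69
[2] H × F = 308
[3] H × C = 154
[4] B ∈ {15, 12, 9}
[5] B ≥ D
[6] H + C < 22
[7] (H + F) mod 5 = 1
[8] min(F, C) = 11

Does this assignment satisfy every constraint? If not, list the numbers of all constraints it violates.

Constraints 1, 4, 5, 6 do not hold.

[1] 2H + 3D = 2(14) + 3(14) = 70, not 69 — fails.
[2] H × F = 14 × 22 = 308 — holds.
[3] H × C = 14 × 11 = 154 — holds.
[4] B = 10 is not in {15, 12, 9} — fails.
[5] B = 10, D = 14; 10 < 14 (want ≥) — fails.
[6] H + C = 14 + 11 = 25; 25 ≥ 22, bound 22 not met — fails.
[7] H + F = 36; 36 mod 5 = 1 — holds.
[8] min(22, 11) = 11 — holds.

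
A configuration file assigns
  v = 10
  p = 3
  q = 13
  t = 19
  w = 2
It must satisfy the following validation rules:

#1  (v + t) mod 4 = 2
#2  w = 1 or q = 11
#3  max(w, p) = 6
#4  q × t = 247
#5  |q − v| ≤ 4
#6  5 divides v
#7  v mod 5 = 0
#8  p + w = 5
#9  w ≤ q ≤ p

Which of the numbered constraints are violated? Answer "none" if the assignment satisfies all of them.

Violated: 1, 2, 3, 9.

#1 v + t = 29; 29 mod 4 = 1, not 2 — does not hold.
#2 w = 2 ≠ 1 and q = 13 ≠ 11; both disjuncts false — does not hold.
#3 max(2, 3) = 3, not 6 — does not hold.
#4 q × t = 13 × 19 = 247 — holds.
#5 |13 − 10| = 3; 3 ≤ 4 — holds.
#6 10 / 5 = 2, so 5 divides 10 — holds.
#7 10 mod 5 = 0 — holds.
#8 p + w = 3 + 2 = 5 — holds.
#9 values 2, 13, 3; q = 13 is not ≤ p = 3 — does not hold.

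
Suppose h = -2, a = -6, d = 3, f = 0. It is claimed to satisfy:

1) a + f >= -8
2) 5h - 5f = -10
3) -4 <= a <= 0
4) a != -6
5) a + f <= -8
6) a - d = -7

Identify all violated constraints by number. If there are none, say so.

1) a + f = -6 + 0 = -6; -6 ≥ -8  OK
2) 5h - 5f = 5(-2) - 5(0) = -10  OK
3) a = -6 is outside [-4, 0]  FAIL
4) a = -6, but -6 is required to differ  FAIL
5) a + f = -6 + 0 = -6; -6 > -8, bound -8 not met  FAIL
6) a - d = -6 - 3 = -9, not -7  FAIL

Violated: 3, 4, 5, and 6.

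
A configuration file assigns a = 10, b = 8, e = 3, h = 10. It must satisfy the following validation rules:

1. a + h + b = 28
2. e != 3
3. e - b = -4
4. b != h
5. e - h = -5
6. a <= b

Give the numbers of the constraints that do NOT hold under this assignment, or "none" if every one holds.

1. a + h + b = 10 + 10 + 8 = 28 — holds.
2. e = 3, but 3 is required to differ — does not hold.
3. e - b = 3 - 8 = -5, not -4 — does not hold.
4. b = 8, h = 10; distinct — holds.
5. e - h = 3 - 10 = -7, not -5 — does not hold.
6. a = 10, b = 8; 10 > 8 (want ≤) — does not hold.

Constraints 2, 3, 5, and 6 are violated.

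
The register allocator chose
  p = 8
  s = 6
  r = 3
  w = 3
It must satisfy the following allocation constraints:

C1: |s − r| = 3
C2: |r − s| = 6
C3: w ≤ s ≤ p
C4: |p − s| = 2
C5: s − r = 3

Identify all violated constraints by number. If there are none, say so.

The assignment fails constraint 2.

C1: |6 − 3| = 3 — holds.
C2: |3 − 6| = 3, not 6 — does not hold.
C3: values 3 ≤ 6 ≤ 8 — holds.
C4: |8 − 6| = 2 — holds.
C5: s − r = 6 − 3 = 3 — holds.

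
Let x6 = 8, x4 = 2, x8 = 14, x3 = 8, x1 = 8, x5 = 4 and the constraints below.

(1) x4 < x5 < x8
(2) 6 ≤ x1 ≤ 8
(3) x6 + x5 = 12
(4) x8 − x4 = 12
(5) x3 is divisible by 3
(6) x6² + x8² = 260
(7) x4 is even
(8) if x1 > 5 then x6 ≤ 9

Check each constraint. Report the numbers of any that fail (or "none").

(1) values 2 < 4 < 14 — holds.
(2) x1 = 8 lies in [6, 8] — holds.
(3) x6 + x5 = 8 + 4 = 12 — holds.
(4) x8 − x4 = 14 − 2 = 12 — holds.
(5) 8 = 3×2 + 2, so 3 does not divide 8 — fails.
(6) x6² + x8² = 8² + 14² = 64 + 196 = 260 — holds.
(7) x4 = 2 is even — holds.
(8) x1 = 8 > 5, so we need x6 ≤ 9; x6 = 8 ≤ 9 — holds.

The assignment fails constraint 5.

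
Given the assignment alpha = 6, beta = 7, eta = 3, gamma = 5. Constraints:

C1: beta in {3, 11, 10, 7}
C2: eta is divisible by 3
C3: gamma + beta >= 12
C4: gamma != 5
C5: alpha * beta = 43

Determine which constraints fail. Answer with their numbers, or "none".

The assignment fails constraints 4, 5.

C1: beta = 7 is in {3, 11, 10, 7} — holds.
C2: 3 / 3 = 1, so 3 divides 3 — holds.
C3: gamma + beta = 5 + 7 = 12; 12 ≥ 12 — holds.
C4: gamma = 5, but 5 is required to differ — fails.
C5: alpha * beta = 6 * 7 = 42, not 43 — fails.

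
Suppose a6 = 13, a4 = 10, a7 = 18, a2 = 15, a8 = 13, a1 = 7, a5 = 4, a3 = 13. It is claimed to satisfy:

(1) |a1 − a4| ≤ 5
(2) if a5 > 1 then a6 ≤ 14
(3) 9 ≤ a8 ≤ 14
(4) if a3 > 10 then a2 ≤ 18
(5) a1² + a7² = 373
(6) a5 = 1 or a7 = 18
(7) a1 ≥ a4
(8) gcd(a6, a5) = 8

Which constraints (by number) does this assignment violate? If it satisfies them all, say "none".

No — constraints 7 and 8 are not satisfied.

(1) |7 − 10| = 3; 3 ≤ 5 — holds.
(2) a5 = 4 > 1, so we need a6 ≤ 14; a6 = 13 ≤ 14 — holds.
(3) a8 = 13 lies in [9, 14] — holds.
(4) a3 = 13 > 10, so we need a2 ≤ 18; a2 = 15 ≤ 18 — holds.
(5) a1² + a7² = 7² + 18² = 49 + 324 = 373 — holds.
(6) a5 = 4 ≠ 1, but a7 = 18 = 18 (second disjunct) — holds.
(7) a1 = 7, a4 = 10; 7 < 10 (want ≥) — fails.
(8) gcd(13, 4) = 1, not 8 — fails.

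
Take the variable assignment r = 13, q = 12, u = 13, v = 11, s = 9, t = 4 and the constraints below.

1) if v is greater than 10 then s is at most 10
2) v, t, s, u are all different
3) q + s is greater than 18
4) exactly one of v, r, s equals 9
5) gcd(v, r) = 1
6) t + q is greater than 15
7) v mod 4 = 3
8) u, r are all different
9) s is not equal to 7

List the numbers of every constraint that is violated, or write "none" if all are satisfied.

Constraint 8 does not hold.

1) v = 11 > 10, so we need s ≤ 10; s = 9 ≤ 10 — holds.
2) values 11, 4, 9, 13 are pairwise distinct — holds.
3) q + s = 12 + 9 = 21; 21 > 18 — holds.
4) v=11, r=13, s=9; 1 of them equals 9 — holds.
5) gcd(11, 13) = 1 — holds.
6) t + q = 4 + 12 = 16; 16 > 15 — holds.
7) 11 mod 4 = 3 — holds.
8) u = r = 13, not all different — fails.
9) s = 9, and 9 ≠ 7 — holds.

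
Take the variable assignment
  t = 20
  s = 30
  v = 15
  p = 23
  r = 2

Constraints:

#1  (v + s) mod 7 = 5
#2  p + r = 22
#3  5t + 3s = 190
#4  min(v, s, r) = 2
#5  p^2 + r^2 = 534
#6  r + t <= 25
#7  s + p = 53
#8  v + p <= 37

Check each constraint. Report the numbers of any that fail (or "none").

#1 v + s = 45; 45 mod 7 = 3, not 5  FAIL
#2 p + r = 23 + 2 = 25, not 22  FAIL
#3 5t + 3s = 5(20) + 3(30) = 190  OK
#4 min(15, 30, 2) = 2  OK
#5 p^2 + r^2 = 23^2 + 2^2 = 529 + 4 = 533, not 534  FAIL
#6 r + t = 2 + 20 = 22; 22 ≤ 25  OK
#7 s + p = 30 + 23 = 53  OK
#8 v + p = 15 + 23 = 38; 38 > 37, bound 37 not met  FAIL

No — constraints 1, 2, 5, and 8 are not satisfied.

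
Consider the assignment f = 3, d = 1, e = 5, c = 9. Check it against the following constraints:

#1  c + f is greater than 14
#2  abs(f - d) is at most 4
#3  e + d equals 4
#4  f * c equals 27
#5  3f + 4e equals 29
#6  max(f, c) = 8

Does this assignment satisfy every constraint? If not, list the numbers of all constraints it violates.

#1 c + f = 9 + 3 = 12; 12 ≤ 14, bound 14 not met — violated.
#2 abs(3 - 1) = 2; 2 ≤ 4 — satisfied.
#3 e + d = 5 + 1 = 6, not 4 — violated.
#4 f * c = 3 * 9 = 27 — satisfied.
#5 3f + 4e = 3(3) + 4(5) = 29 — satisfied.
#6 max(3, 9) = 9, not 8 — violated.

Constraints 1, 3, and 6 do not hold.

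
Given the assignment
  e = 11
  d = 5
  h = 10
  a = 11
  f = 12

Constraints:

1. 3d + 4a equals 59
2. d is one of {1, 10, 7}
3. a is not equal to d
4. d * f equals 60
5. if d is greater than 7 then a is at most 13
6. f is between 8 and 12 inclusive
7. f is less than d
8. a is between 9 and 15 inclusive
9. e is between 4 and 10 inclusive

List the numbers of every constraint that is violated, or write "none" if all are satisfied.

1. 3d + 4a = 3(5) + 4(11) = 59 — satisfied.
2. d = 5 is not in {1, 10, 7} — violated.
3. a = 11, d = 5; distinct — satisfied.
4. d * f = 5 * 12 = 60 — satisfied.
5. d = 5, not > 7; antecedent false, conditional vacuously true — satisfied.
6. f = 12 lies in [8, 12] — satisfied.
7. f = 12, d = 5; 12 ≥ 5 (want <) — violated.
8. a = 11 lies in [9, 15] — satisfied.
9. e = 11 is outside [4, 10] — violated.

No — constraints 2, 7, 9 are not satisfied.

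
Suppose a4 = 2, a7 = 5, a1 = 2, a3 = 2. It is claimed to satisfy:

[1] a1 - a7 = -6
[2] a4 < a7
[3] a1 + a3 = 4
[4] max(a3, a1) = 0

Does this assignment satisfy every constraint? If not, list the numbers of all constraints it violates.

[1] a1 - a7 = 2 - 5 = -3, not -6  ✗
[2] a4 = 2, a7 = 5; 2 < 5  ✓
[3] a1 + a3 = 2 + 2 = 4  ✓
[4] max(2, 2) = 2, not 0  ✗

No — constraints 1, 4 are not satisfied.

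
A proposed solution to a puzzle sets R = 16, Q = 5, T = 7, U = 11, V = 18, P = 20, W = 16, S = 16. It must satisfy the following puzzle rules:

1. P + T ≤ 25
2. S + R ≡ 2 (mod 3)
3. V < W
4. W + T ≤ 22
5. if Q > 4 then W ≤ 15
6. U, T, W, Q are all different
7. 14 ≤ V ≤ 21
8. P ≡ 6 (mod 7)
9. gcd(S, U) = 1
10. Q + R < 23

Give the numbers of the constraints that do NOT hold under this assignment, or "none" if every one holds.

Constraints 1, 3, 4, and 5 are violated.

1. P + T = 20 + 7 = 27; 27 > 25, bound 25 not met  ✘
2. S + R = 32; 32 mod 3 = 2  ✔
3. V = 18, W = 16; 18 ≥ 16 (want <)  ✘
4. W + T = 16 + 7 = 23; 23 > 22, bound 22 not met  ✘
5. Q = 5 > 4, so we need W ≤ 15; but W = 16 > 15  ✘
6. values 11, 7, 16, 5 are pairwise distinct  ✔
7. V = 18 lies in [14, 21]  ✔
8. 20 mod 7 = 6  ✔
9. gcd(16, 11) = 1  ✔
10. Q + R = 5 + 16 = 21; 21 < 23  ✔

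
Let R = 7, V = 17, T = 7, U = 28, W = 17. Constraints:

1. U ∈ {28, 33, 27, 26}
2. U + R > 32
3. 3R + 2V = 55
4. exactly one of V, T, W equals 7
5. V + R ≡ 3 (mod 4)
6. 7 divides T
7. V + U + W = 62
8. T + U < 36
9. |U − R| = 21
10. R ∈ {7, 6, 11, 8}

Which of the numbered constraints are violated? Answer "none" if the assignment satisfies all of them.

Constraint 5 is violated.

1. U = 28 is in {28, 33, 27, 26} — holds.
2. U + R = 28 + 7 = 35; 35 > 32 — holds.
3. 3R + 2V = 3(7) + 2(17) = 55 — holds.
4. V=17, T=7, W=17; 1 of them equals 7 — holds.
5. V + R = 24; 24 mod 4 = 0, not 3 — fails.
6. 7 / 7 = 1, so 7 divides 7 — holds.
7. V + U + W = 17 + 28 + 17 = 62 — holds.
8. T + U = 7 + 28 = 35; 35 < 36 — holds.
9. |28 − 7| = 21 — holds.
10. R = 7 is in {7, 6, 11, 8} — holds.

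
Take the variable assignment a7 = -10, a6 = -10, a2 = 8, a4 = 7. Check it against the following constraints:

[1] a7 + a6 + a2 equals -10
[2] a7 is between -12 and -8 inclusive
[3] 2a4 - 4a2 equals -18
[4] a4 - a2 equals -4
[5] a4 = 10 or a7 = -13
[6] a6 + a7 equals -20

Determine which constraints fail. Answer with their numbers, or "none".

[1] a7 + a6 + a2 = -10 + (-10) + 8 = -12, not -10 — does not hold.
[2] a7 = -10 lies in [-12, -8] — holds.
[3] 2a4 - 4a2 = 2(7) - 4(8) = -18 — holds.
[4] a4 - a2 = 7 - 8 = -1, not -4 — does not hold.
[5] a4 = 7 ≠ 10 and a7 = -10 ≠ -13; both disjuncts false — does not hold.
[6] a6 + a7 = -10 + (-10) = -20 — holds.

Constraints 1, 4, 5 are violated.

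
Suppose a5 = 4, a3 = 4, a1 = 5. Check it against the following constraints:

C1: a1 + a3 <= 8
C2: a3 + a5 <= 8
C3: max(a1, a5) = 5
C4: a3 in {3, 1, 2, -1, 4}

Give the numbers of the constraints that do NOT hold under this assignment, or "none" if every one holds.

C1: a1 + a3 = 5 + 4 = 9; 9 > 8, bound 8 not met — does not hold.
C2: a3 + a5 = 4 + 4 = 8; 8 ≤ 8 — holds.
C3: max(5, 4) = 5 — holds.
C4: a3 = 4 is in {3, 1, 2, -1, 4} — holds.

No — constraint 1 is not satisfied.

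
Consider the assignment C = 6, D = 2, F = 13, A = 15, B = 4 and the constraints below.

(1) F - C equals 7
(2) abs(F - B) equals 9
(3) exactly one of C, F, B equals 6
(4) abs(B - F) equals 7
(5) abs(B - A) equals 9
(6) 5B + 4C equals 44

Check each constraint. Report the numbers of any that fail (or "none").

No — constraints 4, 5 are not satisfied.

(1) F - C = 13 - 6 = 7  yes
(2) abs(13 - 4) = 9  yes
(3) C=6, F=13, B=4; 1 of them equals 6  yes
(4) abs(4 - 13) = 9, not 7  no
(5) abs(4 - 15) = 11, not 9  no
(6) 5B + 4C = 5(4) + 4(6) = 44  yes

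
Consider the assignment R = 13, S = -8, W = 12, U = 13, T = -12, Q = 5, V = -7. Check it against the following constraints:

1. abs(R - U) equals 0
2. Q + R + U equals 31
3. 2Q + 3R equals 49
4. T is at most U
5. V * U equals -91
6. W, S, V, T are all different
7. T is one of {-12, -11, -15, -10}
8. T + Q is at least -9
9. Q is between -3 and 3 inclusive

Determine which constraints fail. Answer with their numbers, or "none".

1. abs(13 - 13) = 0  holds
2. Q + R + U = 5 + 13 + 13 = 31  holds
3. 2Q + 3R = 2(5) + 3(13) = 49  holds
4. T = -12, U = 13; -12 ≤ 13  holds
5. V * U = -7 * 13 = -91  holds
6. values 12, -8, -7, -12 are pairwise distinct  holds
7. T = -12 is in {-12, -11, -15, -10}  holds
8. T + Q = -12 + 5 = -7; -7 ≥ -9  holds
9. Q = 5 is outside [-3, 3]  fails

The assignment fails constraint 9.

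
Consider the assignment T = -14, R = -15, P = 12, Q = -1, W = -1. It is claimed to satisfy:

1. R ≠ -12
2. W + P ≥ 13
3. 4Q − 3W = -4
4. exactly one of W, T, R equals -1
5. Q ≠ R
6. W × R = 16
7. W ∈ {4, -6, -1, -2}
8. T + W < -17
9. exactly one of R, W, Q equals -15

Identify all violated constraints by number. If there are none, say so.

1. R = -15, and -15 ≠ -12 — OK.
2. W + P = -1 + 12 = 11; 11 < 13, bound 13 not met — violated.
3. 4Q − 3W = 4(-1) − 3(-1) = -1, not -4 — violated.
4. W=-1, T=-14, R=-15; 1 of them equals -1 — OK.
5. Q = -1, R = -15; distinct — OK.
6. W × R = -1 × (-15) = 15, not 16 — violated.
7. W = -1 is in {4, -6, -1, -2} — OK.
8. T + W = -14 + (-1) = -15; -15 ≥ -17, bound -17 not met — violated.
9. R=-15, W=-1, Q=-1; 1 of them equals -15 — OK.

The assignment fails constraints 2, 3, 6, and 8.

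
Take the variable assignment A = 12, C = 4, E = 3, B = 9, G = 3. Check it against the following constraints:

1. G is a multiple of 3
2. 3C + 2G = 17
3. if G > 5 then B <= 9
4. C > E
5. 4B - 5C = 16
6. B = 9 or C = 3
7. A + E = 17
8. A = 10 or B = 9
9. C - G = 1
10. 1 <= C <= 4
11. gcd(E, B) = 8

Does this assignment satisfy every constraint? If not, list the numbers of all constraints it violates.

1. 3 / 3 = 1, so 3 divides 3  holds
2. 3C + 2G = 3(4) + 2(3) = 18, not 17  fails
3. G = 3, not > 5; antecedent false, conditional vacuously true  holds
4. C = 4, E = 3; 4 > 3  holds
5. 4B - 5C = 4(9) - 5(4) = 16  holds
6. B = 9 = 9 (first disjunct)  holds
7. A + E = 12 + 3 = 15, not 17  fails
8. A = 12 ≠ 10, but B = 9 = 9 (second disjunct)  holds
9. C - G = 4 - 3 = 1  holds
10. C = 4 lies in [1, 4]  holds
11. gcd(3, 9) = 3, not 8  fails

Constraints 2, 7, and 11 are violated.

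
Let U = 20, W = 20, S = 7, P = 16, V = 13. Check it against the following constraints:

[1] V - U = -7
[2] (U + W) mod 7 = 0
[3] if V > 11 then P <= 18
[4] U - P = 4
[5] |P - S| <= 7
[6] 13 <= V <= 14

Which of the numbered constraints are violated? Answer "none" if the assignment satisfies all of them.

[1] V - U = 13 - 20 = -7 — holds.
[2] U + W = 40; 40 mod 7 = 5, not 0 — does not hold.
[3] V = 13 > 11, so we need P ≤ 18; P = 16 ≤ 18 — holds.
[4] U - P = 20 - 16 = 4 — holds.
[5] |16 - 7| = 9; 9 > 7, exceeds bound 7 — does not hold.
[6] V = 13 lies in [13, 14] — holds.

The assignment fails constraints 2 and 5.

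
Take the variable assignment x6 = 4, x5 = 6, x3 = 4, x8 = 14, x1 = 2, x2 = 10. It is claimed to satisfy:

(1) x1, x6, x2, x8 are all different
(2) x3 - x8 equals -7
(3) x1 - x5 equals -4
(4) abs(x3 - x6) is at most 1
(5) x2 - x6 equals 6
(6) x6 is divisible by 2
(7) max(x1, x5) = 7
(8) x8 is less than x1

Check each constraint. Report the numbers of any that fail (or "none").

(1) values 2, 4, 10, 14 are pairwise distinct  yes
(2) x3 - x8 = 4 - 14 = -10, not -7  no
(3) x1 - x5 = 2 - 6 = -4  yes
(4) abs(4 - 4) = 0; 0 ≤ 1  yes
(5) x2 - x6 = 10 - 4 = 6  yes
(6) 4 / 2 = 2, so 2 divides 4  yes
(7) max(2, 6) = 6, not 7  no
(8) x8 = 14, x1 = 2; 14 ≥ 2 (want <)  no

No — constraints 2, 7, 8 are not satisfied.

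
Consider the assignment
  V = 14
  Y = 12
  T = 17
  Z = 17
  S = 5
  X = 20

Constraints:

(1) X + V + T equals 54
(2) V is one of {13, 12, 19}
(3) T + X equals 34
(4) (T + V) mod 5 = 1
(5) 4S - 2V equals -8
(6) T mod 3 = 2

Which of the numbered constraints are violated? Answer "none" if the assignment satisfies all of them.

Violated: 1, 2, and 3.

(1) X + V + T = 20 + 14 + 17 = 51, not 54  ✘
(2) V = 14 is not in {13, 12, 19}  ✘
(3) T + X = 17 + 20 = 37, not 34  ✘
(4) T + V = 31; 31 mod 5 = 1  ✔
(5) 4S - 2V = 4(5) - 2(14) = -8  ✔
(6) 17 mod 3 = 2  ✔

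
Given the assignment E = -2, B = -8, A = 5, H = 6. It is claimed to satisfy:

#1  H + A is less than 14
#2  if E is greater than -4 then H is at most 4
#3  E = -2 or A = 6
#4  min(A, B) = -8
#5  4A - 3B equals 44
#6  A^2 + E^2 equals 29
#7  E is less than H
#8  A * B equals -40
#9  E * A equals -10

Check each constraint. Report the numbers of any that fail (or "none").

Violated: 2.

#1 H + A = 6 + 5 = 11; 11 < 14  yes
#2 E = -2 > -4, so we need H ≤ 4; but H = 6 > 4  no
#3 E = -2 = -2 (first disjunct)  yes
#4 min(5, -8) = -8  yes
#5 4A - 3B = 4(5) - 3(-8) = 44  yes
#6 A^2 + E^2 = 5^2 + (-2)^2 = 25 + 4 = 29  yes
#7 E = -2, H = 6; -2 < 6  yes
#8 A * B = 5 * (-8) = -40  yes
#9 E * A = -2 * 5 = -10  yes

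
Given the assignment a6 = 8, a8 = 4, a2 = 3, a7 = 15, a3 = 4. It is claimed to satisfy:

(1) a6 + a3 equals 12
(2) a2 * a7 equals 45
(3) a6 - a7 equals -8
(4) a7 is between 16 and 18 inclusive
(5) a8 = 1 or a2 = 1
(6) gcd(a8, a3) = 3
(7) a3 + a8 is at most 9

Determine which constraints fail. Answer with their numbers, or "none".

The assignment fails constraints 3, 4, 5, and 6.

(1) a6 + a3 = 8 + 4 = 12 — OK.
(2) a2 * a7 = 3 * 15 = 45 — OK.
(3) a6 - a7 = 8 - 15 = -7, not -8 — violated.
(4) a7 = 15 is outside [16, 18] — violated.
(5) a8 = 4 ≠ 1 and a2 = 3 ≠ 1; both disjuncts false — violated.
(6) gcd(4, 4) = 4, not 3 — violated.
(7) a3 + a8 = 4 + 4 = 8; 8 ≤ 9 — OK.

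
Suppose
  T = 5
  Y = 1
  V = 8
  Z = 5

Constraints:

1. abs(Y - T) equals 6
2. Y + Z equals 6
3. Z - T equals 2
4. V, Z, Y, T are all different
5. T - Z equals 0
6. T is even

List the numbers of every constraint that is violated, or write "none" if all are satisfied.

Constraints 1, 3, 4, and 6 are violated.

1. abs(1 - 5) = 4, not 6  no
2. Y + Z = 1 + 5 = 6  yes
3. Z - T = 5 - 5 = 0, not 2  no
4. Z = T = 5, not all different  no
5. T - Z = 5 - 5 = 0  yes
6. T = 5 is odd  no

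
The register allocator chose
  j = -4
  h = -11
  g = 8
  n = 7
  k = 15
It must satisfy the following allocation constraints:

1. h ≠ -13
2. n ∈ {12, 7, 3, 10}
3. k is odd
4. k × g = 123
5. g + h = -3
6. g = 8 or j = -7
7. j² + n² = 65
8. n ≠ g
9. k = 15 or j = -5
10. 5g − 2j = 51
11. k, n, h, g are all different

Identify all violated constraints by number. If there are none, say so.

The assignment fails constraints 4, 10.

1. h = -11, and -11 ≠ -13 — holds.
2. n = 7 is in {12, 7, 3, 10} — holds.
3. k = 15 is odd — holds.
4. k × g = 15 × 8 = 120, not 123 — fails.
5. g + h = 8 + (-11) = -3 — holds.
6. g = 8 = 8 (first disjunct) — holds.
7. j² + n² = (-4)² + 7² = 16 + 49 = 65 — holds.
8. n = 7, g = 8; distinct — holds.
9. k = 15 = 15 (first disjunct) — holds.
10. 5g − 2j = 5(8) − 2(-4) = 48, not 51 — fails.
11. values 15, 7, -11, 8 are pairwise distinct — holds.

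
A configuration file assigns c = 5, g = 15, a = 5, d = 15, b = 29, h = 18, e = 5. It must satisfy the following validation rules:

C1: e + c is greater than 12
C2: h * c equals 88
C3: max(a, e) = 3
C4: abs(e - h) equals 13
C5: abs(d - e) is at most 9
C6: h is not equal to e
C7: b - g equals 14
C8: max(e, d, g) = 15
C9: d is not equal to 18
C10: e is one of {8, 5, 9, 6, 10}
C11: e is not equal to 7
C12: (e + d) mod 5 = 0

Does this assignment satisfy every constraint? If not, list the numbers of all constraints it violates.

C1: e + c = 5 + 5 = 10; 10 ≤ 12, bound 12 not met — fails.
C2: h * c = 18 * 5 = 90, not 88 — fails.
C3: max(5, 5) = 5, not 3 — fails.
C4: abs(5 - 18) = 13 — holds.
C5: abs(15 - 5) = 10; 10 > 9, exceeds bound 9 — fails.
C6: h = 18, e = 5; distinct — holds.
C7: b - g = 29 - 15 = 14 — holds.
C8: max(5, 15, 15) = 15 — holds.
C9: d = 15, and 15 ≠ 18 — holds.
C10: e = 5 is in {8, 5, 9, 6, 10} — holds.
C11: e = 5, and 5 ≠ 7 — holds.
C12: e + d = 20; 20 mod 5 = 0 — holds.

No — constraints 1, 2, 3, and 5 are not satisfied.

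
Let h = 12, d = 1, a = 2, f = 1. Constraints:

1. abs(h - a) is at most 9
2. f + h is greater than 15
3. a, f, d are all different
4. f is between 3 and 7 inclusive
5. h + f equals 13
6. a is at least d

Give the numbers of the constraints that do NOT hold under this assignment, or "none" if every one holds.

The assignment fails constraints 1, 2, 3, and 4.

1. abs(12 - 2) = 10; 10 > 9, exceeds bound 9 — fails.
2. f + h = 1 + 12 = 13; 13 ≤ 15, bound 15 not met — fails.
3. f = d = 1, not all different — fails.
4. f = 1 is outside [3, 7] — fails.
5. h + f = 12 + 1 = 13 — holds.
6. a = 2, d = 1; 2 ≥ 1 — holds.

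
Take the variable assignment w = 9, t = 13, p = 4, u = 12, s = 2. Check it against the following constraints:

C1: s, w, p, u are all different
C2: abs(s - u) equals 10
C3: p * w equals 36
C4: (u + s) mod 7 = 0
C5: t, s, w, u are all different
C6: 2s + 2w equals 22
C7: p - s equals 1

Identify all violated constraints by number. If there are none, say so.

C1: values 2, 9, 4, 12 are pairwise distinct — satisfied.
C2: abs(2 - 12) = 10 — satisfied.
C3: p * w = 4 * 9 = 36 — satisfied.
C4: u + s = 14; 14 mod 7 = 0 — satisfied.
C5: values 13, 2, 9, 12 are pairwise distinct — satisfied.
C6: 2s + 2w = 2(2) + 2(9) = 22 — satisfied.
C7: p - s = 4 - 2 = 2, not 1 — violated.

Constraint 7 is violated.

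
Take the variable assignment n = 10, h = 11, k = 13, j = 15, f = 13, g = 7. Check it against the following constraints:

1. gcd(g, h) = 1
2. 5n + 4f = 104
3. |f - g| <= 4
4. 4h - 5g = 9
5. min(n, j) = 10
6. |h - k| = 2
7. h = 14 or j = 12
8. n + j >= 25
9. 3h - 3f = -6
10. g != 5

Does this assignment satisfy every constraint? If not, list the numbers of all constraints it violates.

The assignment fails constraints 2, 3, 7.

1. gcd(7, 11) = 1  true
2. 5n + 4f = 5(10) + 4(13) = 102, not 104  false
3. |13 - 7| = 6; 6 > 4, exceeds bound 4  false
4. 4h - 5g = 4(11) - 5(7) = 9  true
5. min(10, 15) = 10  true
6. |11 - 13| = 2  true
7. h = 11 ≠ 14 and j = 15 ≠ 12; both disjuncts false  false
8. n + j = 10 + 15 = 25; 25 ≥ 25  true
9. 3h - 3f = 3(11) - 3(13) = -6  true
10. g = 7, and 7 ≠ 5  true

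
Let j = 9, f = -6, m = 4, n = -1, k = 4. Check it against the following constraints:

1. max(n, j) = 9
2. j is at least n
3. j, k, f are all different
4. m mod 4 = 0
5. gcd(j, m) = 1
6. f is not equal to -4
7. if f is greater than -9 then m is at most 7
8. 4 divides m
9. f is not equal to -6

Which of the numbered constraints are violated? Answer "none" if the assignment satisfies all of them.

No — constraint 9 is not satisfied.

1. max(-1, 9) = 9 — OK.
2. j = 9, n = -1; 9 ≥ -1 — OK.
3. values 9, 4, -6 are pairwise distinct — OK.
4. 4 mod 4 = 0 — OK.
5. gcd(9, 4) = 1 — OK.
6. f = -6, and -6 ≠ -4 — OK.
7. f = -6 > -9, so we need m ≤ 7; m = 4 ≤ 7 — OK.
8. 4 / 4 = 1, so 4 divides 4 — OK.
9. f = -6, but -6 is required to differ — violated.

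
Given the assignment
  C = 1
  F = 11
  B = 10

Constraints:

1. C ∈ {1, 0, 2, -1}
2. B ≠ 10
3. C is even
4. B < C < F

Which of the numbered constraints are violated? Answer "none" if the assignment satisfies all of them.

1. C = 1 is in {1, 0, 2, -1}  yes
2. B = 10, but 10 is required to differ  no
3. C = 1 is odd  no
4. values 10, 1, 11; B = 10 is not < C = 1  no

Constraints 2, 3, and 4 are violated.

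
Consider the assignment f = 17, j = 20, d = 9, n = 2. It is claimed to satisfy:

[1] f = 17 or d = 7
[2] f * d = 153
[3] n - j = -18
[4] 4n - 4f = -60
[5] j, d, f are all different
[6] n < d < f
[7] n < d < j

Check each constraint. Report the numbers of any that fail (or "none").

No violations.

[1] f = 17 = 17 (first disjunct) — satisfied.
[2] f * d = 17 * 9 = 153 — satisfied.
[3] n - j = 2 - 20 = -18 — satisfied.
[4] 4n - 4f = 4(2) - 4(17) = -60 — satisfied.
[5] values 20, 9, 17 are pairwise distinct — satisfied.
[6] values 2 < 9 < 17 — satisfied.
[7] values 2 < 9 < 20 — satisfied.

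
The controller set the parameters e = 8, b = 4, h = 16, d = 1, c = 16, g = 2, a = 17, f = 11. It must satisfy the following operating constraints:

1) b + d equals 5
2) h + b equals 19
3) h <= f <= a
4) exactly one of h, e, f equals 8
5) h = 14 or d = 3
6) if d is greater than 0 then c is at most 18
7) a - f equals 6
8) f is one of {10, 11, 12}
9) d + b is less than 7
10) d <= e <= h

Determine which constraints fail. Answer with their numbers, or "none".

Constraints 2, 3, and 5 are violated.

1) b + d = 4 + 1 = 5  true
2) h + b = 16 + 4 = 20, not 19  false
3) values 16, 11, 17; h = 16 is not <= f = 11  false
4) h=16, e=8, f=11; 1 of them equals 8  true
5) h = 16 ≠ 14 and d = 1 ≠ 3; both disjuncts false  false
6) d = 1 > 0, so we need c ≤ 18; c = 16 ≤ 18  true
7) a - f = 17 - 11 = 6  true
8) f = 11 is in {10, 11, 12}  true
9) d + b = 1 + 4 = 5; 5 < 7  true
10) values 1 <= 8 <= 16  true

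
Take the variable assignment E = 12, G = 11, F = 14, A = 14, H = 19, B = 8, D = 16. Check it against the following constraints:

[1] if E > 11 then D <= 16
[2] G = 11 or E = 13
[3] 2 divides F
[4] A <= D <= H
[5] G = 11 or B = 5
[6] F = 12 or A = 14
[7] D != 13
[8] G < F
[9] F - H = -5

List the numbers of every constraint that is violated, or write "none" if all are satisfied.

[1] E = 12 > 11, so we need D ≤ 16; D = 16 ≤ 16  ✓
[2] G = 11 = 11 (first disjunct)  ✓
[3] 14 / 2 = 7, so 2 divides 14  ✓
[4] values 14 <= 16 <= 19  ✓
[5] G = 11 = 11 (first disjunct)  ✓
[6] F = 14 ≠ 12, but A = 14 = 14 (second disjunct)  ✓
[7] D = 16, and 16 ≠ 13  ✓
[8] G = 11, F = 14; 11 < 14  ✓
[9] F - H = 14 - 19 = -5  ✓

Yes — all constraints hold.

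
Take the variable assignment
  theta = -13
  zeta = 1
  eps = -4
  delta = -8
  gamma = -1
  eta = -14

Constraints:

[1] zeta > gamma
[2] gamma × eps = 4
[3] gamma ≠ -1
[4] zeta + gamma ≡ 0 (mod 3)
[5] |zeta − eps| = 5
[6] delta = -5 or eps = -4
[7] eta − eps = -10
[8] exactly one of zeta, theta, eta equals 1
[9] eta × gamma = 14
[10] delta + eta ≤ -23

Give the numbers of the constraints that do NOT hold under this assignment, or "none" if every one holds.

[1] zeta = 1, gamma = -1; 1 > -1  ✓
[2] gamma × eps = -1 × (-4) = 4  ✓
[3] gamma = -1, but -1 is required to differ  ✗
[4] zeta + gamma = 0; 0 mod 3 = 0  ✓
[5] |1 − (-4)| = 5  ✓
[6] delta = -8 ≠ -5, but eps = -4 = -4 (second disjunct)  ✓
[7] eta − eps = -14 − (-4) = -10  ✓
[8] zeta=1, theta=-13, eta=-14; 1 of them equals 1  ✓
[9] eta × gamma = -14 × (-1) = 14  ✓
[10] delta + eta = -8 + (-14) = -22; -22 > -23, bound -23 not met  ✗

Constraints 3 and 10 are violated.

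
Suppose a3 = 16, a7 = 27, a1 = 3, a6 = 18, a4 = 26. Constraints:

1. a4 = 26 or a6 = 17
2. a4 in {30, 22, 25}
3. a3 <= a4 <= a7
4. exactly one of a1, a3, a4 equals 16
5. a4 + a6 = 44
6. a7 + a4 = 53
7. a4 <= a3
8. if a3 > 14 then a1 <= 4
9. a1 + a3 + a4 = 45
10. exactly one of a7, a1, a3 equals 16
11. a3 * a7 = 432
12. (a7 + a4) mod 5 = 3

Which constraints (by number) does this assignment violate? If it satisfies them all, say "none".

1. a4 = 26 = 26 (first disjunct)  holds
2. a4 = 26 is not in {30, 22, 25}  fails
3. values 16 <= 26 <= 27  holds
4. a1=3, a3=16, a4=26; 1 of them equals 16  holds
5. a4 + a6 = 26 + 18 = 44  holds
6. a7 + a4 = 27 + 26 = 53  holds
7. a4 = 26, a3 = 16; 26 > 16 (want ≤)  fails
8. a3 = 16 > 14, so we need a1 ≤ 4; a1 = 3 ≤ 4  holds
9. a1 + a3 + a4 = 3 + 16 + 26 = 45  holds
10. a7=27, a1=3, a3=16; 1 of them equals 16  holds
11. a3 * a7 = 16 * 27 = 432  holds
12. a7 + a4 = 53; 53 mod 5 = 3  holds

Constraints 2, 7 are violated.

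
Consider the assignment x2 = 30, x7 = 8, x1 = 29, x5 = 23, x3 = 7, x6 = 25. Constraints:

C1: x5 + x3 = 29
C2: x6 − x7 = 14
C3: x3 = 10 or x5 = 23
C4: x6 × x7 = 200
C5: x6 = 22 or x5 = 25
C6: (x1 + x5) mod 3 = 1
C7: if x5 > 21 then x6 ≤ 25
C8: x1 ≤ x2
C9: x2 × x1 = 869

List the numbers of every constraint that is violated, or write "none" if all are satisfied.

Violated: 1, 2, 5, 9.

C1: x5 + x3 = 23 + 7 = 30, not 29 — violated.
C2: x6 − x7 = 25 − 8 = 17, not 14 — violated.
C3: x3 = 7 ≠ 10, but x5 = 23 = 23 (second disjunct) — OK.
C4: x6 × x7 = 25 × 8 = 200 — OK.
C5: x6 = 25 ≠ 22 and x5 = 23 ≠ 25; both disjuncts false — violated.
C6: x1 + x5 = 52; 52 mod 3 = 1 — OK.
C7: x5 = 23 > 21, so we need x6 ≤ 25; x6 = 25 ≤ 25 — OK.
C8: x1 = 29, x2 = 30; 29 ≤ 30 — OK.
C9: x2 × x1 = 30 × 29 = 870, not 869 — violated.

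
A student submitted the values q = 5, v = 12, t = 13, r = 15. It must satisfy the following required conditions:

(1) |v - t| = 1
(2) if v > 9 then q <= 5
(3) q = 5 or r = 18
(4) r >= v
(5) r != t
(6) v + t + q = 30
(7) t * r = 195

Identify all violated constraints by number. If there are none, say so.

None — every constraint holds.

(1) |12 - 13| = 1  OK
(2) v = 12 > 9, so we need q ≤ 5; q = 5 ≤ 5  OK
(3) q = 5 = 5 (first disjunct)  OK
(4) r = 15, v = 12; 15 ≥ 12  OK
(5) r = 15, t = 13; distinct  OK
(6) v + t + q = 12 + 13 + 5 = 30  OK
(7) t * r = 13 * 15 = 195  OK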